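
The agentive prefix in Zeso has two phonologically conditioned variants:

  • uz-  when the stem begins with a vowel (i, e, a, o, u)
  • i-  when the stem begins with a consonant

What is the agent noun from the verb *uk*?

uzuk

The first sound of *uk* is /u/, which is a vowel, so the prefix is uz-, giving *uzuk*.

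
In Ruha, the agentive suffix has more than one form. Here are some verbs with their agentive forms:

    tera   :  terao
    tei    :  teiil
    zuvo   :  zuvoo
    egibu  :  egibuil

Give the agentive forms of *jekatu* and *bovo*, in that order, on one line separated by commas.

The pattern is height harmony: -il when the last vowel of the stem is a high vowel (*tei*, *egibu*); -o when the last vowel of the stem is a non-high vowel (*tera*, *zuvo*).
*jekatu*: last vowel = /u/, a high vowel → -il → *jekatuil*.
The last vowel of *bovo* is /o/, which is a non-high vowel, so the suffix is -o, giving *bovoo*.

jekatuil, bovoo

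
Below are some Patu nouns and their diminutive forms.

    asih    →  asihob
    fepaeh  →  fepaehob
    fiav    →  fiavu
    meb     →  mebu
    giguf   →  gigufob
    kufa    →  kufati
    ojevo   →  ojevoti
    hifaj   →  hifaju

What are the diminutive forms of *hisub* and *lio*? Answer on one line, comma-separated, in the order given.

hisubu, lioti

Looking at the final sound of each stem: -ob when the stem ends in a voiceless consonant (*asih*, *fepaeh*, *giguf*); -u when the stem ends in a voiced consonant (*fiav*, *meb*, *hifaj*); -ti when the stem ends in a vowel (*kufa*, *ojevo*).
The final sound of *hisub* is /b/, which is a voiced consonant, so the suffix is -u, giving *hisubu*.
*lio* — final sound /o/ (a vowel) → -ti → *lioti*.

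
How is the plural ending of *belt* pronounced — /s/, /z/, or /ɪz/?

The stem *belt* ends in a voiceless non-sibilant consonant.
The plural suffix surfaces as /ɪz/ after sibilants, /s/ after other voiceless consonants, and /z/ after other voiced sounds.
So the plural -s on *belt* is pronounced /s/.

/s/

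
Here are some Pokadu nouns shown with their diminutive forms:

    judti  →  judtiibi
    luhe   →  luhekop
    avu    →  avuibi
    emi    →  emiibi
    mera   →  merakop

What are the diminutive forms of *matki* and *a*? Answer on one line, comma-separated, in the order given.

matkiibi, akop

The alternation tracks the last vowel of the stem — -ibi when the last vowel of the stem is a high vowel (*judti*, *avu*, *emi*); -kop when the last vowel of the stem is a non-high vowel (*luhe*, *mera*).
*matki*: last vowel = /i/, a high vowel → -ibi → *matkiibi*.
Since the last vowel of *a* is /a/ (a non-high vowel), it takes -kop, giving *akop*.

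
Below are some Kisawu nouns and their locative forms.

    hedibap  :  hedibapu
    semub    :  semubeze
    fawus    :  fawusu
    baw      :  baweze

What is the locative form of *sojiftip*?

Looking at the final consonant of each stem: -u when the stem ends in a voiceless consonant (*hedibap*, *fawus*); -eze when the stem ends in a voiced consonant (*semub*, *baw*).
*sojiftip*: final consonant = /p/, voiceless → -u → *sojiftipu*.

sojiftipu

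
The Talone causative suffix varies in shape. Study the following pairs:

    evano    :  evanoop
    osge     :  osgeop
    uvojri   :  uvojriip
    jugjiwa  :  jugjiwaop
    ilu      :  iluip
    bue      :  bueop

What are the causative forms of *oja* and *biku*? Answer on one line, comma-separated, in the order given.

Looking at the last vowel of each stem: -ip when the last vowel of the stem is a high vowel (*uvojri*, *ilu*); -op when the last vowel of the stem is a non-high vowel (*evano*, *osge*, *jugjiwa*, *bue*).
*oja*: last vowel = /a/, a non-high vowel → -op → *ojaop*.
The last vowel of *biku* is /u/, which is a high vowel, so the suffix is -ip, giving *bikuip*.

ojaop, bikuip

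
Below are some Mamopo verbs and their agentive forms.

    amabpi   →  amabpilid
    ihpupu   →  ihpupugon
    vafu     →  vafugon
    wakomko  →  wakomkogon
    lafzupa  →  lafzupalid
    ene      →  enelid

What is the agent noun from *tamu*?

The alternation tracks the last vowel of the stem — -gon when the last vowel of the stem is a rounded vowel (*ihpupu*, *vafu*, *wakomko*); -lid when the last vowel of the stem is an unrounded vowel (*amabpi*, *lafzupa*, *ene*).
*tamu*: last vowel = /u/, a rounded vowel → -gon → *tamugon*.

tamugon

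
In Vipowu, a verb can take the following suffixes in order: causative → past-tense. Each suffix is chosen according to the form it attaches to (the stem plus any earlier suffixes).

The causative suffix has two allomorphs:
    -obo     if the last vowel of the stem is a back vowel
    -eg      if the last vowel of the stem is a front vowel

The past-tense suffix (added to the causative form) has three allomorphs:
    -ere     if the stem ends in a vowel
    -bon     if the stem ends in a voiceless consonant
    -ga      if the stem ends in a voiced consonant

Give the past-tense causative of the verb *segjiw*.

The last vowel of *segjiw* is /i/, which is a front vowel, so the causative suffix is -eg, giving *segjiweg*.
The causative form *segjiweg* — final sound /g/ (a voiced consonant) → -ga → *segjiwegga*.

segjiwegga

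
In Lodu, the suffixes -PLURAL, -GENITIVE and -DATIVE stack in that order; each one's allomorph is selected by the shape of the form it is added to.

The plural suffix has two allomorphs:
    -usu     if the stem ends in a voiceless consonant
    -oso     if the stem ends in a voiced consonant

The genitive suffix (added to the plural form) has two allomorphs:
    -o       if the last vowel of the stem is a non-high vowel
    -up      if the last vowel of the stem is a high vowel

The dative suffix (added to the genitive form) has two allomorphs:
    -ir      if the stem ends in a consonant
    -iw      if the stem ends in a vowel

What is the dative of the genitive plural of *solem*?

The final consonant of *solem* is /m/, which is voiced, so the plural suffix is -oso, giving *solemoso*.
The plural form *solemoso* — last vowel /o/ (a non-high vowel) → -o → *solemosoo*.
Since the final sound of the genitive form *solemosoo* is /o/ (a vowel), it takes -iw, giving *solemosooiw*.

solemosooiw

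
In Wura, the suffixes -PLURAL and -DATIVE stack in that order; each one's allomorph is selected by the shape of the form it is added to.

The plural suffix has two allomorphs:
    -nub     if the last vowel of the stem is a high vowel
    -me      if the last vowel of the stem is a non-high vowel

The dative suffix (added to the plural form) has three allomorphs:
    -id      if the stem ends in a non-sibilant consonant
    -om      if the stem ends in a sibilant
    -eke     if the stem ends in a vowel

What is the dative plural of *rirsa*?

*rirsa*: last vowel = /a/, a non-high vowel → -me → *rirsame*.
Since the final sound of the plural form *rirsame* is /e/ (a vowel), it takes -eke, giving *rirsameeke*.

rirsameeke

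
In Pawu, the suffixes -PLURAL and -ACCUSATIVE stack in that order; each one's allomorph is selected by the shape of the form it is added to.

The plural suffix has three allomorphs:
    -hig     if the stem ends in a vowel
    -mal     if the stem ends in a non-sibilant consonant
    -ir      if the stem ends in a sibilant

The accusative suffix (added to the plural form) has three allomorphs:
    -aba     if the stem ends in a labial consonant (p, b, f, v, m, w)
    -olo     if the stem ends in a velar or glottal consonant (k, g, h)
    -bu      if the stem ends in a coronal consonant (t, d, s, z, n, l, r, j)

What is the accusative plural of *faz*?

The final sound of *faz* is /z/, which is a sibilant, so the plural suffix is -ir, giving *fazir*.
The plural form *fazir*: final consonant = /r/, coronal → -bu → *fazirbu*.

fazirbu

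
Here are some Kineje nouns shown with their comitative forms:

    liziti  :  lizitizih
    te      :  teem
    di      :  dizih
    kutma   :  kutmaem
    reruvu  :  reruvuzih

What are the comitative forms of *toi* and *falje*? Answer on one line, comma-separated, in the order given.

The alternation tracks the last vowel of the stem — -zih when the last vowel of the stem is a high vowel (*liziti*, *di*, *reruvu*); -em when the last vowel of the stem is a non-high vowel (*te*, *kutma*).
The last vowel of *toi* is /i/, which is a high vowel, so the suffix is -zih, giving *toizih*.
The last vowel of *falje* is /e/, which is a non-high vowel, so the suffix is -em, giving *faljeem*.

toizih, faljeem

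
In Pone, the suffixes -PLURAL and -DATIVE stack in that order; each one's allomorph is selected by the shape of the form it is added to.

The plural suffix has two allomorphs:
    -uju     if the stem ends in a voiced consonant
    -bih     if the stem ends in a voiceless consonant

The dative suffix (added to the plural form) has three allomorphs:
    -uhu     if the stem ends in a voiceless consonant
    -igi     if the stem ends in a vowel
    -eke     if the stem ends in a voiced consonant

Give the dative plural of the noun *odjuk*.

*odjuk*: final consonant = /k/, voiceless → -bih → *odjukbih*.
The final sound of the plural form *odjukbih* is /h/, which is a voiceless consonant, so the dative suffix is -uhu, giving *odjukbihuhu*.

odjukbihuhu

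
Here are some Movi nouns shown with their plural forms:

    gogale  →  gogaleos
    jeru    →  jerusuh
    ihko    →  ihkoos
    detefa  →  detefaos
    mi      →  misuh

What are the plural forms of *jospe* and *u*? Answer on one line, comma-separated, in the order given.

jospeos, usuh

The pattern is height harmony: -suh when the last vowel of the stem is a high vowel (*jeru*, *mi*); -os when the last vowel of the stem is a non-high vowel (*gogale*, *ihko*, *detefa*).
*jospe*: last vowel = /e/, a non-high vowel → -os → *jospeos*.
Since the last vowel of *u* is /u/ (a high vowel), it takes -suh, giving *usuh*.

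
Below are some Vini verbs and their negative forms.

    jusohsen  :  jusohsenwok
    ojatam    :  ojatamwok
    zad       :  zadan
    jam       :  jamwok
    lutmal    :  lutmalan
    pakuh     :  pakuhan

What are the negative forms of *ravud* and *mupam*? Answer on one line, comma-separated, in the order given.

ravudan, mupamwok

Looking at the final consonant of each stem: -wok when the stem ends in a nasal (*jusohsen*, *ojatam*, *jam*); -an when the stem ends in a non-nasal consonant (*zad*, *lutmal*, *pakuh*).
*ravud* — final consonant /d/ (non-nasal) → -an → *ravudan*.
*mupam* — final consonant /m/ (a nasal) → -wok → *mupamwok*.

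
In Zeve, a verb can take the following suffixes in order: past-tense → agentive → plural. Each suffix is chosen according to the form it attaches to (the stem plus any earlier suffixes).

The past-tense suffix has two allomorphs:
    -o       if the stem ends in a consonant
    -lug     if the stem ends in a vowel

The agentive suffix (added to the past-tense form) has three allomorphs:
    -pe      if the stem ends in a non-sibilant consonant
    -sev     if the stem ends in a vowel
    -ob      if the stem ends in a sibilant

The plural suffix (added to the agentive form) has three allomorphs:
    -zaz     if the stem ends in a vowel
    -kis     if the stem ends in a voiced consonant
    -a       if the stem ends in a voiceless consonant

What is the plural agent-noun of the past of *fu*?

Since the final sound of *fu* is /u/ (a vowel), it takes -lug, giving *fulug*.
The final sound of the past-tense form *fulug* is /g/, which is a non-sibilant consonant, so the agentive suffix is -pe, giving *fulugpe*.
The final sound of the agentive form *fulugpe* is /e/, which is a vowel, so the plural suffix is -zaz, giving *fulugpezaz*.

fulugpezaz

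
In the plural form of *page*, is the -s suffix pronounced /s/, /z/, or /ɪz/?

/ɪz/

The stem *page* ends in a sibilant (/s, z, ʃ, ʒ, tʃ, dʒ/).
The plural suffix surfaces as /ɪz/ after sibilants, /s/ after other voiceless consonants, and /z/ after other voiced sounds.
So the plural -s on *page* is pronounced /ɪz/.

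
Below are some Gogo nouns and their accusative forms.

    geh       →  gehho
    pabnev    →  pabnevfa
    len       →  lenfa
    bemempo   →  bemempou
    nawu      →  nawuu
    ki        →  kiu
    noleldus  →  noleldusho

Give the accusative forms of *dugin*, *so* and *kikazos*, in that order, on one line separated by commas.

Looking at the final sound of each stem: -ho when the stem ends in a voiceless consonant (*geh*, *noleldus*); -fa when the stem ends in a voiced consonant (*pabnev*, *len*); -u when the stem ends in a vowel (*bemempo*, *nawu*, *ki*).
*dugin*: final sound = /n/, a voiced consonant → -fa → *duginfa*.
*so*: final sound = /o/, a vowel → -u → *sou*.
*kikazos*: final sound = /s/, a voiceless consonant → -ho → *kikazosho*.

duginfa, sou, kikazosho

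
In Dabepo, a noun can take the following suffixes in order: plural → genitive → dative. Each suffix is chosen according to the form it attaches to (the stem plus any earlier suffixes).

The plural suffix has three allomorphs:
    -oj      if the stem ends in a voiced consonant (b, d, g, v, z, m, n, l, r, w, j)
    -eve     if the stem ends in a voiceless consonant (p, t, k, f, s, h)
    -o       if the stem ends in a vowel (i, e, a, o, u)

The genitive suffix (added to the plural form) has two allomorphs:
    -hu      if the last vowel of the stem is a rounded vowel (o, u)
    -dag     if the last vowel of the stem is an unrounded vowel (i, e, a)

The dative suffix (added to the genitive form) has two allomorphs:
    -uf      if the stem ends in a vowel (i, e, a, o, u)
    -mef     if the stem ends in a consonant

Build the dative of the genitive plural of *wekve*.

*wekve*: final sound = /e/, a vowel → -o → *wekveo*.
The last vowel of the plural form *wekveo* is /o/, which is a rounded vowel, so the genitive suffix is -hu, giving *wekveohu*.
Since the final sound of the genitive form *wekveohu* is /u/ (a vowel), it takes -uf, giving *wekveohuuf*.

wekveohuuf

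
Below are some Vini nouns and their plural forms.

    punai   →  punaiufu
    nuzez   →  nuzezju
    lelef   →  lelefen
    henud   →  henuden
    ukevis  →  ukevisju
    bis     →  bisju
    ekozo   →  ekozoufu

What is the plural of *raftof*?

raftofen

The pattern is sibilance of the final sound: -ju when the stem ends in a sibilant (*nuzez*, *ukevis*, *bis*); -en when the stem ends in a non-sibilant consonant (*lelef*, *henud*); -ufu when the stem ends in a vowel (*punai*, *ekozo*).
Since the final sound of *raftof* is /f/ (a non-sibilant consonant), it takes -en, giving *raftofen*.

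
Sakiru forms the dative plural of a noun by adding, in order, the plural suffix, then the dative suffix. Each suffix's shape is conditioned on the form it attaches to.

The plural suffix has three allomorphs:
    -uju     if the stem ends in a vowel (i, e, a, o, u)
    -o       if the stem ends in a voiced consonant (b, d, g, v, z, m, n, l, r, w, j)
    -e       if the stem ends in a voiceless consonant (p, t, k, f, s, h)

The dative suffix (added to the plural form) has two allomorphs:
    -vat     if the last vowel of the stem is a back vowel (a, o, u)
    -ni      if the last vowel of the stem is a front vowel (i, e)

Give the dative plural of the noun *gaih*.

gaiheni

Since the final sound of *gaih* is /h/ (a voiceless consonant), it takes -e, giving *gaihe*.
The last vowel of the plural form *gaihe* is /e/, which is a front vowel, so the dative suffix is -ni, giving *gaiheni*.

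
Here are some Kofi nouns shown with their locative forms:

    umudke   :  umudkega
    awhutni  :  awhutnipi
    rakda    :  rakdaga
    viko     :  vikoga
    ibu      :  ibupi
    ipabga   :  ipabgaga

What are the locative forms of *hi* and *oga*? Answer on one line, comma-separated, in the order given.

The pattern is height harmony: -pi when the last vowel of the stem is a high vowel (*awhutni*, *ibu*); -ga when the last vowel of the stem is a non-high vowel (*umudke*, *rakda*, *viko*, *ipabga*).
*hi* — last vowel /i/ (a high vowel) → -pi → *hipi*.
The last vowel of *oga* is /a/, which is a non-high vowel, so the suffix is -ga, giving *ogaga*.

hipi, ogaga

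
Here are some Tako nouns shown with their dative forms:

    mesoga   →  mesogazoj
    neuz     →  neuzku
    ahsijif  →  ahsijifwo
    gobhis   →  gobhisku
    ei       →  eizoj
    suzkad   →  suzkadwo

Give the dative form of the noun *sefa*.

sefazoj

The suffix is conditioned by the final sound: -ku when the stem ends in a sibilant (*neuz*, *gobhis*); -wo when the stem ends in a non-sibilant consonant (*ahsijif*, *suzkad*); -zoj when the stem ends in a vowel (*mesoga*, *ei*).
Since the final sound of *sefa* is /a/ (a vowel), it takes -zoj, giving *sefazoj*.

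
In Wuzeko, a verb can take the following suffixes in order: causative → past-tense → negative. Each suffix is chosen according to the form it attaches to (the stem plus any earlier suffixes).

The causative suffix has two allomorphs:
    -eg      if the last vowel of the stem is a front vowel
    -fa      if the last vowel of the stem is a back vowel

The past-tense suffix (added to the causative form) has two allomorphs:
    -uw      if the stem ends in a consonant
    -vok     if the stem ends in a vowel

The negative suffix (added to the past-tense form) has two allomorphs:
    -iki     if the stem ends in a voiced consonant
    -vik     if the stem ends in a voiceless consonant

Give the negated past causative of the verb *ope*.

*ope* — last vowel /e/ (a front vowel) → -eg → *opeeg*.
The final sound of the causative form *opeeg* is /g/, which is a consonant, so the past-tense suffix is -uw, giving *opeeguw*.
The final consonant of the past-tense form *opeeguw* is /w/, which is voiced, so the negative suffix is -iki, giving *opeeguwiki*.

opeeguwiki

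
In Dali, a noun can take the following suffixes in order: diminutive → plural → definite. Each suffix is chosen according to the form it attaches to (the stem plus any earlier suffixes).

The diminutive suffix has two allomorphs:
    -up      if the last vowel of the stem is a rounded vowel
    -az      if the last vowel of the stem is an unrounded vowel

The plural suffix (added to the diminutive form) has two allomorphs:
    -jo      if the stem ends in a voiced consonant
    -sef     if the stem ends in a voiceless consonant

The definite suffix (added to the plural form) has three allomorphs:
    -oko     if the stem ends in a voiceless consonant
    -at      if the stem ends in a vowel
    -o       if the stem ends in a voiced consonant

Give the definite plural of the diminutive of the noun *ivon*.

Since the last vowel of *ivon* is /o/ (a rounded vowel), it takes -up, giving *ivonup*.
The diminutive form *ivonup* — final consonant /p/ (voiceless) → -sef → *ivonupsef*.
The final sound of the plural form *ivonupsef* is /f/, which is a voiceless consonant, so the definite suffix is -oko, giving *ivonupsefoko*.

ivonupsefoko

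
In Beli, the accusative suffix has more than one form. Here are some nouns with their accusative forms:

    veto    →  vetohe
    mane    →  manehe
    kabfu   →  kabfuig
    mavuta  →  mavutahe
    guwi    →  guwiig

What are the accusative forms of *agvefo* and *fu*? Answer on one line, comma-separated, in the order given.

agvefohe, fuig

The alternation tracks the last vowel of the stem — -ig when the last vowel of the stem is a high vowel (*kabfu*, *guwi*); -he when the last vowel of the stem is a non-high vowel (*veto*, *mane*, *mavuta*).
Since the last vowel of *agvefo* is /o/ (a non-high vowel), it takes -he, giving *agvefohe*.
*fu*: last vowel = /u/, a high vowel → -ig → *fuig*.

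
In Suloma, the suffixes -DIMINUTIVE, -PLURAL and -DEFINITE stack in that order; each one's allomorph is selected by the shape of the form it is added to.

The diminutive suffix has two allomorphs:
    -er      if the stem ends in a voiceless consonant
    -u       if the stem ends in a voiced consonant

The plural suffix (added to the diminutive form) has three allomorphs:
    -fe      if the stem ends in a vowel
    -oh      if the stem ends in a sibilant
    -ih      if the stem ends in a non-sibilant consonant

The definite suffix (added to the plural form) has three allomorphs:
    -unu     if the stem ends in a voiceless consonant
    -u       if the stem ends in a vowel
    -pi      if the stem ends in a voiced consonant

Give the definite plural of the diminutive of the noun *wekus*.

wekuserihunu

Since the final consonant of *wekus* is /s/ (voiceless), it takes -er, giving *wekuser*.
The diminutive form *wekuser*: final sound = /r/, a non-sibilant consonant → -ih → *wekuserih*.
The plural form *wekuserih*: final sound = /h/, a voiceless consonant → -unu → *wekuserihunu*.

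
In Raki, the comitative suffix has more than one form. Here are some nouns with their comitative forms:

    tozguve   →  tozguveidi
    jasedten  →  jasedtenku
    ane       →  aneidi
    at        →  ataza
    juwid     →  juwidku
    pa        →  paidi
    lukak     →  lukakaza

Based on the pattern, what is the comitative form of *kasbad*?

Looking at the final sound of each stem: -aza when the stem ends in a voiceless consonant (*at*, *lukak*); -ku when the stem ends in a voiced consonant (*jasedten*, *juwid*); -idi when the stem ends in a vowel (*tozguve*, *ane*, *pa*).
The final sound of *kasbad* is /d/, which is a voiced consonant, so the suffix is -ku, giving *kasbadku*.

kasbadku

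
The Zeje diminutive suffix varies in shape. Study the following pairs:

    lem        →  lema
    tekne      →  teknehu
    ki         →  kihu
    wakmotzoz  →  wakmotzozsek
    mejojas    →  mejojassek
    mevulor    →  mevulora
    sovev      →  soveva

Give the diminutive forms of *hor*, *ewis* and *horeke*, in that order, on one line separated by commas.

The alternation tracks the final sound of the stem — -sek when the stem ends in a sibilant (*wakmotzoz*, *mejojas*); -a when the stem ends in a non-sibilant consonant (*lem*, *mevulor*, *sovev*); -hu when the stem ends in a vowel (*tekne*, *ki*).
*hor*: final sound = /r/, a non-sibilant consonant → -a → *hora*.
Since the final sound of *ewis* is /s/ (a sibilant), it takes -sek, giving *ewissek*.
*horeke* — final sound /e/ (a vowel) → -hu → *horekehu*.

hora, ewissek, horekehu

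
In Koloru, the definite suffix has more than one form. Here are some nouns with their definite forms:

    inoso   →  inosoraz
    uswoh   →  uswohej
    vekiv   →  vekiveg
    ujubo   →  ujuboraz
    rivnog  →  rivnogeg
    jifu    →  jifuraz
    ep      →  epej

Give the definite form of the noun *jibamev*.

The pattern is voicing of the final sound: -ej when the stem ends in a voiceless consonant (*uswoh*, *ep*); -eg when the stem ends in a voiced consonant (*vekiv*, *rivnog*); -raz when the stem ends in a vowel (*inoso*, *ujubo*, *jifu*).
*jibamev* — final sound /v/ (a voiced consonant) → -eg → *jibameveg*.

jibameveg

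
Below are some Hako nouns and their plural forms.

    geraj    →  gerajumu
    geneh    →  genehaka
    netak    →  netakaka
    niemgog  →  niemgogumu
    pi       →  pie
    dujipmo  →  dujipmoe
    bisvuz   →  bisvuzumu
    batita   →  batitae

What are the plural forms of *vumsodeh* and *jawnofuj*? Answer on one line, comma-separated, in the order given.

Looking at the final sound of each stem: -aka when the stem ends in a voiceless consonant (*geneh*, *netak*); -umu when the stem ends in a voiced consonant (*geraj*, *niemgog*, *bisvuz*); -e when the stem ends in a vowel (*pi*, *dujipmo*, *batita*).
The final sound of *vumsodeh* is /h/, which is a voiceless consonant, so the suffix is -aka, giving *vumsodehaka*.
The final sound of *jawnofuj* is /j/, which is a voiced consonant, so the suffix is -umu, giving *jawnofujumu*.

vumsodehaka, jawnofujumu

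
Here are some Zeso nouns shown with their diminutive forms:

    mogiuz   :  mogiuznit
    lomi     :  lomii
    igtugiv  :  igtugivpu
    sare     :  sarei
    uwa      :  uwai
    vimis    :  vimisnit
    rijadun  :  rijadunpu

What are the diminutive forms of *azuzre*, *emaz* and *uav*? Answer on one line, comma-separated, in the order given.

The pattern is sibilance of the final sound: -nit when the stem ends in a sibilant (*mogiuz*, *vimis*); -pu when the stem ends in a non-sibilant consonant (*igtugiv*, *rijadun*); -i when the stem ends in a vowel (*lomi*, *sare*, *uwa*).
*azuzre* — final sound /e/ (a vowel) → -i → *azuzrei*.
*emaz*: final sound = /z/, a sibilant → -nit → *emaznit*.
*uav*: final sound = /v/, a non-sibilant consonant → -pu → *uavpu*.

azuzrei, emaznit, uavpu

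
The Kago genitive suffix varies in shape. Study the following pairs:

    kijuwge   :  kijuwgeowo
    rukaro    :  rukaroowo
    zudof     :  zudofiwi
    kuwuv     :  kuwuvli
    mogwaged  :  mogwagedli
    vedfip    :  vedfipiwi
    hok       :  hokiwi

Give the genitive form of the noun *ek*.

The suffix is conditioned by the final sound: -iwi when the stem ends in a voiceless consonant (*zudof*, *vedfip*, *hok*); -li when the stem ends in a voiced consonant (*kuwuv*, *mogwaged*); -owo when the stem ends in a vowel (*kijuwge*, *rukaro*).
Since the final sound of *ek* is /k/ (a voiceless consonant), it takes -iwi, giving *ekiwi*.

ekiwi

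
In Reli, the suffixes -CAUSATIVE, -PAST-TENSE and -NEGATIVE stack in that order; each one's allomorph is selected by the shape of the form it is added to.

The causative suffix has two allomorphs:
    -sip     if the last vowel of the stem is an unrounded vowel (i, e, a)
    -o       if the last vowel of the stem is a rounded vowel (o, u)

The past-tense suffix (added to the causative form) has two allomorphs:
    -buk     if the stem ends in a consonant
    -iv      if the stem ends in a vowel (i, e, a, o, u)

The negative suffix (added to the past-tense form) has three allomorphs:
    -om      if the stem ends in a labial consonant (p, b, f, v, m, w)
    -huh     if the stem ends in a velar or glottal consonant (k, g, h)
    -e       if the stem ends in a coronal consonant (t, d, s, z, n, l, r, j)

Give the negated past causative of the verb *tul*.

tuloivom

The last vowel of *tul* is /u/, which is a rounded vowel, so the causative suffix is -o, giving *tulo*.
The causative form *tulo* — final sound /o/ (a vowel) → -iv → *tuloiv*.
The past-tense form *tuloiv* — final consonant /v/ (labial) → -om → *tuloivom*.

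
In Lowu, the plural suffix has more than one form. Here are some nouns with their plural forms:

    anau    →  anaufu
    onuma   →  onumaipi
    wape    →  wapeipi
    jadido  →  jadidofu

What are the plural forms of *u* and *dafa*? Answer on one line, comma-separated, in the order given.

The pattern is rounding harmony: -fu when the last vowel of the stem is a rounded vowel (*anau*, *jadido*); -ipi when the last vowel of the stem is an unrounded vowel (*onuma*, *wape*).
Since the last vowel of *u* is /u/ (a rounded vowel), it takes -fu, giving *ufu*.
*dafa* — last vowel /a/ (an unrounded vowel) → -ipi → *dafaipi*.

ufu, dafaipi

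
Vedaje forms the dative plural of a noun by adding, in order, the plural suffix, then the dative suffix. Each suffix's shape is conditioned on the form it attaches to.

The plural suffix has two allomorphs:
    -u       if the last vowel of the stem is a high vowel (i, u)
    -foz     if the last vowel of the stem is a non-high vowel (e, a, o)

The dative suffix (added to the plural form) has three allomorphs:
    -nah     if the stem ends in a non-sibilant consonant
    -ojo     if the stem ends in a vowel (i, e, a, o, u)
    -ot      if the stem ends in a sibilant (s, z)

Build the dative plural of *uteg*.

*uteg*: last vowel = /e/, a non-high vowel → -foz → *utegfoz*.
The plural form *utegfoz*: final sound = /z/, a sibilant → -ot → *utegfozot*.

utegfozot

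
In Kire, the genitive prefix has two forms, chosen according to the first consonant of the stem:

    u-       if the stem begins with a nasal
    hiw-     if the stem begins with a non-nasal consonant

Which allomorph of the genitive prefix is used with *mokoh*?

*mokoh* — first consonant /m/ (a nasal) → u-.

u-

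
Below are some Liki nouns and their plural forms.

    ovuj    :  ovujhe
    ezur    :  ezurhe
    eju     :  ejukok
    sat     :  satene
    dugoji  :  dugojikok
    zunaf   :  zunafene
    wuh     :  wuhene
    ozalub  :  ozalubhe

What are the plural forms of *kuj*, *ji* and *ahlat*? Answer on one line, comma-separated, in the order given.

kujhe, jikok, ahlatene

The suffix is conditioned by the final sound: -ene when the stem ends in a voiceless consonant (*sat*, *zunaf*, *wuh*); -he when the stem ends in a voiced consonant (*ovuj*, *ezur*, *ozalub*); -kok when the stem ends in a vowel (*eju*, *dugoji*).
*kuj* — final sound /j/ (a voiced consonant) → -he → *kujhe*.
Since the final sound of *ji* is /i/ (a vowel), it takes -kok, giving *jikok*.
The final sound of *ahlat* is /t/, which is a voiceless consonant, so the suffix is -ene, giving *ahlatene*.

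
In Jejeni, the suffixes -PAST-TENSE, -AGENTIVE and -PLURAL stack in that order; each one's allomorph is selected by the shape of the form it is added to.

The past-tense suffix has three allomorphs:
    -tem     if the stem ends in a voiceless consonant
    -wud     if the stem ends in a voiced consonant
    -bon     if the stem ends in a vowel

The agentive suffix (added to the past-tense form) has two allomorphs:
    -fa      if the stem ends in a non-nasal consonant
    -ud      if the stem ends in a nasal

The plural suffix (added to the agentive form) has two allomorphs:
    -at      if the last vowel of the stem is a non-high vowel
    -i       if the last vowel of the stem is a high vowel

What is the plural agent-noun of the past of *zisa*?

zisabonudi

*zisa* — final sound /a/ (a vowel) → -bon → *zisabon*.
The past-tense form *zisabon* — final consonant /n/ (a nasal) → -ud → *zisabonud*.
The agentive form *zisabonud*: last vowel = /u/, a high vowel → -i → *zisabonudi*.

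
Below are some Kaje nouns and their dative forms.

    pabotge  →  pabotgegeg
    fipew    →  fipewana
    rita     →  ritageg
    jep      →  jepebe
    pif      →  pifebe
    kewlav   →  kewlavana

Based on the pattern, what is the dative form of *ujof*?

The suffix is conditioned by the final sound: -ebe when the stem ends in a voiceless consonant (*jep*, *pif*); -ana when the stem ends in a voiced consonant (*fipew*, *kewlav*); -geg when the stem ends in a vowel (*pabotge*, *rita*).
The final sound of *ujof* is /f/, which is a voiceless consonant, so the suffix is -ebe, giving *ujofebe*.

ujofebe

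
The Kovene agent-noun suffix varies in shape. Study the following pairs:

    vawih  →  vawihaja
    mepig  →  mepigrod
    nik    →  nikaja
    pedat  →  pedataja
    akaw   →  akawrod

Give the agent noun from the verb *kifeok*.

The pattern is voicing of the final consonant: -aja when the stem ends in a voiceless consonant (*vawih*, *nik*, *pedat*); -rod when the stem ends in a voiced consonant (*mepig*, *akaw*).
The final consonant of *kifeok* is /k/, which is voiceless, so the suffix is -aja, giving *kifeokaja*.

kifeokaja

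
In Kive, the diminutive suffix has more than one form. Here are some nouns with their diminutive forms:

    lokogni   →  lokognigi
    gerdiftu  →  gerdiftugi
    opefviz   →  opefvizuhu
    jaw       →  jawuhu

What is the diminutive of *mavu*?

Looking at the final sound of each stem: -uhu when the stem ends in a consonant (*opefviz*, *jaw*); -gi when the stem ends in a vowel (*lokogni*, *gerdiftu*).
*mavu*: final sound = /u/, a vowel → -gi → *mavugi*.

mavugi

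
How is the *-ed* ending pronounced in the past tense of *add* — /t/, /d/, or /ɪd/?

/ɪd/

The stem *add* ends in /t/ or /d/.
The -ed suffix is realized as /ɪd/ after /t, d/; as /t/ after other voiceless consonants; and as /d/ after other voiced sounds.
So -ed on *add* is pronounced /ɪd/.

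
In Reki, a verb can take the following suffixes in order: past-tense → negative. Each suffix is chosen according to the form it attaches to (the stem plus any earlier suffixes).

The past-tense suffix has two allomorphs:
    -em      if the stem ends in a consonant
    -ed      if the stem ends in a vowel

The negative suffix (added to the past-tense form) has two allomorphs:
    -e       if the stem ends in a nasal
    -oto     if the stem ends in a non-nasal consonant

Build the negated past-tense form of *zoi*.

zoiedoto

Since the final sound of *zoi* is /i/ (a vowel), it takes -ed, giving *zoied*.
The final consonant of the past-tense form *zoied* is /d/, which is non-nasal, so the negative suffix is -oto, giving *zoiedoto*.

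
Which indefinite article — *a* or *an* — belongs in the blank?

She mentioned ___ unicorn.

The indefinite article is chosen by the initial *sound* of the following word, not its spelling.
*unicorn* begins with the sound /juː/ (u pronounced /juː/) — a consonant sound.
So the article is *a*: She mentioned a unicorn.

a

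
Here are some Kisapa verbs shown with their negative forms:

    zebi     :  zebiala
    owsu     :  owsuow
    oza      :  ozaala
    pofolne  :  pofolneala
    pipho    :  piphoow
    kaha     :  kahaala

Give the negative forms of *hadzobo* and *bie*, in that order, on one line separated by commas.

hadzoboow, bieala

The alternation tracks the last vowel of the stem — -ow when the last vowel of the stem is a rounded vowel (*owsu*, *pipho*); -ala when the last vowel of the stem is an unrounded vowel (*zebi*, *oza*, *pofolne*, *kaha*).
*hadzobo* — last vowel /o/ (a rounded vowel) → -ow → *hadzoboow*.
Since the last vowel of *bie* is /e/ (an unrounded vowel), it takes -ala, giving *bieala*.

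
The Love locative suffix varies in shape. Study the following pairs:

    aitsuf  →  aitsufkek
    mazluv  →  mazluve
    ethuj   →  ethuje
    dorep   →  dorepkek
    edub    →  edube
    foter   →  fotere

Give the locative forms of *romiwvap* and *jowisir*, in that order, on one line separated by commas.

romiwvapkek, jowisire

The pattern is voicing of the final consonant: -kek when the stem ends in a voiceless consonant (*aitsuf*, *dorep*); -e when the stem ends in a voiced consonant (*mazluv*, *ethuj*, *edub*, *foter*).
*romiwvap*: final consonant = /p/, voiceless → -kek → *romiwvapkek*.
*jowisir* — final consonant /r/ (voiced) → -e → *jowisire*.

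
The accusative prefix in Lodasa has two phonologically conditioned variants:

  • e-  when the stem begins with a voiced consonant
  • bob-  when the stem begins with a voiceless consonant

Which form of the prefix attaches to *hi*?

*hi* — first consonant /h/ (voiceless) → bob-.

bob-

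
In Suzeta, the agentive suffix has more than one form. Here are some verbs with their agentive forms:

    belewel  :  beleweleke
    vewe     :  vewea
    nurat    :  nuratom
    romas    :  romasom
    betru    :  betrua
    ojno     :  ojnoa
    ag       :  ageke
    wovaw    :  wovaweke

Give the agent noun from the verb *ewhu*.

ewhua

The pattern is voicing of the final sound: -om when the stem ends in a voiceless consonant (*nurat*, *romas*); -eke when the stem ends in a voiced consonant (*belewel*, *ag*, *wovaw*); -a when the stem ends in a vowel (*vewe*, *betru*, *ojno*).
*ewhu*: final sound = /u/, a vowel → -a → *ewhua*.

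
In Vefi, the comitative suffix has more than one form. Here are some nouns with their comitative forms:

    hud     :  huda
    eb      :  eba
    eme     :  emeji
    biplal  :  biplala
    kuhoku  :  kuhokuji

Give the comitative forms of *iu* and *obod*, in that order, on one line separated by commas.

Looking at the final sound of each stem: -a when the stem ends in a consonant (*hud*, *eb*, *biplal*); -ji when the stem ends in a vowel (*eme*, *kuhoku*).
*iu* — final sound /u/ (a vowel) → -ji → *iuji*.
*obod*: final sound = /d/, a consonant → -a → *oboda*.

iuji, oboda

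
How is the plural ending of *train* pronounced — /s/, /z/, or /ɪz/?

The stem *train* ends in a voiced non-sibilant sound.
The plural suffix surfaces as /ɪz/ after sibilants, /s/ after other voiceless consonants, and /z/ after other voiced sounds.
So the plural -s on *train* is pronounced /z/.

/z/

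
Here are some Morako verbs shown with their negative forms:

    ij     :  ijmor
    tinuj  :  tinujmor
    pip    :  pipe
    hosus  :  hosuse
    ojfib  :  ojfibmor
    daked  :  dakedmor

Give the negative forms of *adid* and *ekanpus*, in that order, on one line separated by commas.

The alternation tracks the final consonant of the stem — -e when the stem ends in a voiceless consonant (*pip*, *hosus*); -mor when the stem ends in a voiced consonant (*ij*, *tinuj*, *ojfib*, *daked*).
*adid*: final consonant = /d/, voiced → -mor → *adidmor*.
Since the final consonant of *ekanpus* is /s/ (voiceless), it takes -e, giving *ekanpuse*.

adidmor, ekanpuse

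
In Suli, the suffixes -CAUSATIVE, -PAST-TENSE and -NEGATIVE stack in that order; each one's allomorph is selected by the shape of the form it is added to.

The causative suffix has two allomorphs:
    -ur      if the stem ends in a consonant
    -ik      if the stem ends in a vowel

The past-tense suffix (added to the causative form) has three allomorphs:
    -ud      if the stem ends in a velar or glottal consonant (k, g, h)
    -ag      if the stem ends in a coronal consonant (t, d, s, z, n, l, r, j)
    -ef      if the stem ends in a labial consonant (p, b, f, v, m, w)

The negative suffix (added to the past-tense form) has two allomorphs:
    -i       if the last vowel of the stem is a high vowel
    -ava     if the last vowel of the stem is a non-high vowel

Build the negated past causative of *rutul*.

The final sound of *rutul* is /l/, which is a consonant, so the causative suffix is -ur, giving *rutulur*.
The causative form *rutulur* — final consonant /r/ (coronal) → -ag → *rutulurag*.
Since the last vowel of the past-tense form *rutulurag* is /a/ (a non-high vowel), it takes -ava, giving *rutuluragava*.

rutuluragava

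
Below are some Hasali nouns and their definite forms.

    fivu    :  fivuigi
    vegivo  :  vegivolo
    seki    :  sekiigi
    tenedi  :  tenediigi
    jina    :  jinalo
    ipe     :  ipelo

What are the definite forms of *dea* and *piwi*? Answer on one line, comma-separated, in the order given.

dealo, piwiigi

Looking at the last vowel of each stem: -igi when the last vowel of the stem is a high vowel (*fivu*, *seki*, *tenedi*); -lo when the last vowel of the stem is a non-high vowel (*vegivo*, *jina*, *ipe*).
The last vowel of *dea* is /a/, which is a non-high vowel, so the suffix is -lo, giving *dealo*.
*piwi*: last vowel = /i/, a high vowel → -igi → *piwiigi*.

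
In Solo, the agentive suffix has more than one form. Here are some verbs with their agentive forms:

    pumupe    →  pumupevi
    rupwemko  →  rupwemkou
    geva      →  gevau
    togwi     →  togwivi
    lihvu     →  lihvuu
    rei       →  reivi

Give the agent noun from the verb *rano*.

The pattern is front/back vowel harmony: -vi when the last vowel of the stem is a front vowel (*pumupe*, *togwi*, *rei*); -u when the last vowel of the stem is a back vowel (*rupwemko*, *geva*, *lihvu*).
*rano* — last vowel /o/ (a back vowel) → -u → *ranou*.

ranou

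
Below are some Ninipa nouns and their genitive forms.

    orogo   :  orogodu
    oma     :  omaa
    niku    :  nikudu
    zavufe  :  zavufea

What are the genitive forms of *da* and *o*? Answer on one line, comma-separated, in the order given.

The alternation tracks the last vowel of the stem — -du when the last vowel of the stem is a rounded vowel (*orogo*, *niku*); -a when the last vowel of the stem is an unrounded vowel (*oma*, *zavufe*).
The last vowel of *da* is /a/, which is an unrounded vowel, so the suffix is -a, giving *daa*.
*o* — last vowel /o/ (a rounded vowel) → -du → *odu*.

daa, odu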